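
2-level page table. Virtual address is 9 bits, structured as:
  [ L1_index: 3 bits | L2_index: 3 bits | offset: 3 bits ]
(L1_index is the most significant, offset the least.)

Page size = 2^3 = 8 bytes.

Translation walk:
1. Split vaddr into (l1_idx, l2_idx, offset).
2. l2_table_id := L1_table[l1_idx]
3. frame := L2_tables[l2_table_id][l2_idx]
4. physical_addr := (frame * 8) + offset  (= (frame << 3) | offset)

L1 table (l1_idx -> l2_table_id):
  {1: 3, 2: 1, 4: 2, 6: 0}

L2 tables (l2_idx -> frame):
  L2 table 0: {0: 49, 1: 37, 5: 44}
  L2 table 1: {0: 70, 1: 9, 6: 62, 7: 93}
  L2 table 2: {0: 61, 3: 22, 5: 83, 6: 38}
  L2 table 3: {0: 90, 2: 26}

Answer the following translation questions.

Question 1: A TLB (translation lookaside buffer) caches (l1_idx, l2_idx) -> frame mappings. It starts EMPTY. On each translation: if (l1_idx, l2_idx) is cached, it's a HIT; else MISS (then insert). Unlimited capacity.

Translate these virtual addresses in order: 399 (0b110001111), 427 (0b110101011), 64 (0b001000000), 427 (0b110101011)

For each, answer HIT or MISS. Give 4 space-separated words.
vaddr=399: (6,1) not in TLB -> MISS, insert
vaddr=427: (6,5) not in TLB -> MISS, insert
vaddr=64: (1,0) not in TLB -> MISS, insert
vaddr=427: (6,5) in TLB -> HIT

Answer: MISS MISS MISS HIT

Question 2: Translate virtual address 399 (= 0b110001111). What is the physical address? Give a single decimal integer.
Answer: 303

Derivation:
vaddr = 399 = 0b110001111
Split: l1_idx=6, l2_idx=1, offset=7
L1[6] = 0
L2[0][1] = 37
paddr = 37 * 8 + 7 = 303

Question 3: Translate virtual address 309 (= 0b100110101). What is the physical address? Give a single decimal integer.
vaddr = 309 = 0b100110101
Split: l1_idx=4, l2_idx=6, offset=5
L1[4] = 2
L2[2][6] = 38
paddr = 38 * 8 + 5 = 309

Answer: 309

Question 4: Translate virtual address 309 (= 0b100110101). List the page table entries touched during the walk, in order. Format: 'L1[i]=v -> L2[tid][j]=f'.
Answer: L1[4]=2 -> L2[2][6]=38

Derivation:
vaddr = 309 = 0b100110101
Split: l1_idx=4, l2_idx=6, offset=5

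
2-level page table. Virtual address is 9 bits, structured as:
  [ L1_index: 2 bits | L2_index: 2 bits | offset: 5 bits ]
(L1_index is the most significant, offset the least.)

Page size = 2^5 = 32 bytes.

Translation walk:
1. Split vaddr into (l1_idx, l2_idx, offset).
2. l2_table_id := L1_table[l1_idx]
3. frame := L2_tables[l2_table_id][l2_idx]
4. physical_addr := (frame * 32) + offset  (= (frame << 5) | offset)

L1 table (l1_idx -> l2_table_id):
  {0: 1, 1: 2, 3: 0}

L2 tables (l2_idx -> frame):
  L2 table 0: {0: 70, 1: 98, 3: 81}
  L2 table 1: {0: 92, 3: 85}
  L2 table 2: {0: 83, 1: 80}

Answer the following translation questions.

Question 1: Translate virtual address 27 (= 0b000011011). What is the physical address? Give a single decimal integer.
Answer: 2971

Derivation:
vaddr = 27 = 0b000011011
Split: l1_idx=0, l2_idx=0, offset=27
L1[0] = 1
L2[1][0] = 92
paddr = 92 * 32 + 27 = 2971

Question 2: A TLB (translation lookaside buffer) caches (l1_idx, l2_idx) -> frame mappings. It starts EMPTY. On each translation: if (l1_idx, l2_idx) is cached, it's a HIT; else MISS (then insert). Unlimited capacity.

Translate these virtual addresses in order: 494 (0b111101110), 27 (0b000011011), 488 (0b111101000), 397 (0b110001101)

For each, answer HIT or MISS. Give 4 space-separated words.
vaddr=494: (3,3) not in TLB -> MISS, insert
vaddr=27: (0,0) not in TLB -> MISS, insert
vaddr=488: (3,3) in TLB -> HIT
vaddr=397: (3,0) not in TLB -> MISS, insert

Answer: MISS MISS HIT MISS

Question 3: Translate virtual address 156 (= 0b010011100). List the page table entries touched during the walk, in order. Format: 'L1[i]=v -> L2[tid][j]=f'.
Answer: L1[1]=2 -> L2[2][0]=83

Derivation:
vaddr = 156 = 0b010011100
Split: l1_idx=1, l2_idx=0, offset=28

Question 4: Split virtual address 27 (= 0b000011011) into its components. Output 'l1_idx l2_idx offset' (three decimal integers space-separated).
Answer: 0 0 27

Derivation:
vaddr = 27 = 0b000011011
  top 2 bits -> l1_idx = 0
  next 2 bits -> l2_idx = 0
  bottom 5 bits -> offset = 27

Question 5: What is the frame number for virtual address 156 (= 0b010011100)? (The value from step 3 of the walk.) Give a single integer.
Answer: 83

Derivation:
vaddr = 156: l1_idx=1, l2_idx=0
L1[1] = 2; L2[2][0] = 83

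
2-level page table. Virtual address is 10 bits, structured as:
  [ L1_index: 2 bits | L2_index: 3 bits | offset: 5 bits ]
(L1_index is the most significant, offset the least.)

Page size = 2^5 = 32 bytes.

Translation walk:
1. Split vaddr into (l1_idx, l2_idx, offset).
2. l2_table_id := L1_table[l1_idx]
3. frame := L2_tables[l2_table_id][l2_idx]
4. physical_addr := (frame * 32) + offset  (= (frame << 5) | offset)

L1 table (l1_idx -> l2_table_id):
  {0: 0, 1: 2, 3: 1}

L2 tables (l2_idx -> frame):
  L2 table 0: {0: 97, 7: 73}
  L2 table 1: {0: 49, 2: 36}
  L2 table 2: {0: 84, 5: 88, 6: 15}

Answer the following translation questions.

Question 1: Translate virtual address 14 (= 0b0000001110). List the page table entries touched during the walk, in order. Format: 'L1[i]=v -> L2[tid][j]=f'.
vaddr = 14 = 0b0000001110
Split: l1_idx=0, l2_idx=0, offset=14

Answer: L1[0]=0 -> L2[0][0]=97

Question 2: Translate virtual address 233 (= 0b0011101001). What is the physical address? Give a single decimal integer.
vaddr = 233 = 0b0011101001
Split: l1_idx=0, l2_idx=7, offset=9
L1[0] = 0
L2[0][7] = 73
paddr = 73 * 32 + 9 = 2345

Answer: 2345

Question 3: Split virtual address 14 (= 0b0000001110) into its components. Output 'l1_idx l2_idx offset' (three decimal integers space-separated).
Answer: 0 0 14

Derivation:
vaddr = 14 = 0b0000001110
  top 2 bits -> l1_idx = 0
  next 3 bits -> l2_idx = 0
  bottom 5 bits -> offset = 14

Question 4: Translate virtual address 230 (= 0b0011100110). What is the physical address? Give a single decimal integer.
Answer: 2342

Derivation:
vaddr = 230 = 0b0011100110
Split: l1_idx=0, l2_idx=7, offset=6
L1[0] = 0
L2[0][7] = 73
paddr = 73 * 32 + 6 = 2342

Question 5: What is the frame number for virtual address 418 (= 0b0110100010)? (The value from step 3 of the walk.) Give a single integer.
Answer: 88

Derivation:
vaddr = 418: l1_idx=1, l2_idx=5
L1[1] = 2; L2[2][5] = 88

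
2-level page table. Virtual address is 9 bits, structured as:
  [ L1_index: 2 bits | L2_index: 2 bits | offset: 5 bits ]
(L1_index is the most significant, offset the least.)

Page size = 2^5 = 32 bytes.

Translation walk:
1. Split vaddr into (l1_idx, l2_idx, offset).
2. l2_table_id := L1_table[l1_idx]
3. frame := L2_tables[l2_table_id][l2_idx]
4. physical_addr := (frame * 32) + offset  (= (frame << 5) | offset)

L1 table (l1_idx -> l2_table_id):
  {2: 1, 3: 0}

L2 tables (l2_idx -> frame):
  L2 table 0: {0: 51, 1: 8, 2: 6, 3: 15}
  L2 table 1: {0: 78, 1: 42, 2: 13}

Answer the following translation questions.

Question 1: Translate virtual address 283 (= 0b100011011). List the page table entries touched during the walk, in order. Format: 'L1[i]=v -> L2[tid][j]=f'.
Answer: L1[2]=1 -> L2[1][0]=78

Derivation:
vaddr = 283 = 0b100011011
Split: l1_idx=2, l2_idx=0, offset=27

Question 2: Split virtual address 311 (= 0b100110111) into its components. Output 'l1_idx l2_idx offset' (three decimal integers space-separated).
vaddr = 311 = 0b100110111
  top 2 bits -> l1_idx = 2
  next 2 bits -> l2_idx = 1
  bottom 5 bits -> offset = 23

Answer: 2 1 23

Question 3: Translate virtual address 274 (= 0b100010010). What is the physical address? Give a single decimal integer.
Answer: 2514

Derivation:
vaddr = 274 = 0b100010010
Split: l1_idx=2, l2_idx=0, offset=18
L1[2] = 1
L2[1][0] = 78
paddr = 78 * 32 + 18 = 2514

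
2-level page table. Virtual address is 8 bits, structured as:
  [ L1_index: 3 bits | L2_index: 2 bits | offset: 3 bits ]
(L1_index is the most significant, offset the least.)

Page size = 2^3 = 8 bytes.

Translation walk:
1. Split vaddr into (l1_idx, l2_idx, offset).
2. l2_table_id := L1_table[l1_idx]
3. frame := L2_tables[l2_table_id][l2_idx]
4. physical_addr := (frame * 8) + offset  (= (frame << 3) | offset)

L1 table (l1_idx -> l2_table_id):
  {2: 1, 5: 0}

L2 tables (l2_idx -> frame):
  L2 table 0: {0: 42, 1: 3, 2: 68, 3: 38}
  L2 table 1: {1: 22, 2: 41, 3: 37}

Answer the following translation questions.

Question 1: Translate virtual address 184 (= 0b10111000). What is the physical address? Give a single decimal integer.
vaddr = 184 = 0b10111000
Split: l1_idx=5, l2_idx=3, offset=0
L1[5] = 0
L2[0][3] = 38
paddr = 38 * 8 + 0 = 304

Answer: 304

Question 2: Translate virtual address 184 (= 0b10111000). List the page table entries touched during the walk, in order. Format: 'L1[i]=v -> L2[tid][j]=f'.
vaddr = 184 = 0b10111000
Split: l1_idx=5, l2_idx=3, offset=0

Answer: L1[5]=0 -> L2[0][3]=38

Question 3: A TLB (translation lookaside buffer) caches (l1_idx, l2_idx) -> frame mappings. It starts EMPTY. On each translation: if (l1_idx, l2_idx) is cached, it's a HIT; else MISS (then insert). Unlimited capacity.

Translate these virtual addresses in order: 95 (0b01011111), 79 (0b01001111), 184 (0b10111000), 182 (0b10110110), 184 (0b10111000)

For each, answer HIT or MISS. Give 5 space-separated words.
Answer: MISS MISS MISS MISS HIT

Derivation:
vaddr=95: (2,3) not in TLB -> MISS, insert
vaddr=79: (2,1) not in TLB -> MISS, insert
vaddr=184: (5,3) not in TLB -> MISS, insert
vaddr=182: (5,2) not in TLB -> MISS, insert
vaddr=184: (5,3) in TLB -> HIT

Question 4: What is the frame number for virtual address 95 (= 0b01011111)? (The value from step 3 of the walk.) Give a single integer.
vaddr = 95: l1_idx=2, l2_idx=3
L1[2] = 1; L2[1][3] = 37

Answer: 37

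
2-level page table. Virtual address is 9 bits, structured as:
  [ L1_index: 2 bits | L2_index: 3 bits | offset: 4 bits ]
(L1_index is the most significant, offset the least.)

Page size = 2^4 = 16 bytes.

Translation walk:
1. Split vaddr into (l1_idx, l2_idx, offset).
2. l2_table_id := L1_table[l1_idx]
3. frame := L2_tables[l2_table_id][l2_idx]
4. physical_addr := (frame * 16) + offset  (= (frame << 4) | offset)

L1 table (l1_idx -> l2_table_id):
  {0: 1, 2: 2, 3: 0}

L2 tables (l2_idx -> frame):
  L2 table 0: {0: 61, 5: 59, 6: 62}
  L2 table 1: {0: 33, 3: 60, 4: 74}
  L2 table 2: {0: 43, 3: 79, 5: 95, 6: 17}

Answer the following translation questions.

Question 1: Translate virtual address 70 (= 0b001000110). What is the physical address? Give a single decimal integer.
vaddr = 70 = 0b001000110
Split: l1_idx=0, l2_idx=4, offset=6
L1[0] = 1
L2[1][4] = 74
paddr = 74 * 16 + 6 = 1190

Answer: 1190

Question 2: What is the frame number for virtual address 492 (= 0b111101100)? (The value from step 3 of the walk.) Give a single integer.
Answer: 62

Derivation:
vaddr = 492: l1_idx=3, l2_idx=6
L1[3] = 0; L2[0][6] = 62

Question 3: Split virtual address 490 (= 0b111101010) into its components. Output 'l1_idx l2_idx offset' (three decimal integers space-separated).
vaddr = 490 = 0b111101010
  top 2 bits -> l1_idx = 3
  next 3 bits -> l2_idx = 6
  bottom 4 bits -> offset = 10

Answer: 3 6 10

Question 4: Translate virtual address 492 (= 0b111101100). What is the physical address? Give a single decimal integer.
vaddr = 492 = 0b111101100
Split: l1_idx=3, l2_idx=6, offset=12
L1[3] = 0
L2[0][6] = 62
paddr = 62 * 16 + 12 = 1004

Answer: 1004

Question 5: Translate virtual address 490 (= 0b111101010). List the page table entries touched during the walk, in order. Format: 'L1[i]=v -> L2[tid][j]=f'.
Answer: L1[3]=0 -> L2[0][6]=62

Derivation:
vaddr = 490 = 0b111101010
Split: l1_idx=3, l2_idx=6, offset=10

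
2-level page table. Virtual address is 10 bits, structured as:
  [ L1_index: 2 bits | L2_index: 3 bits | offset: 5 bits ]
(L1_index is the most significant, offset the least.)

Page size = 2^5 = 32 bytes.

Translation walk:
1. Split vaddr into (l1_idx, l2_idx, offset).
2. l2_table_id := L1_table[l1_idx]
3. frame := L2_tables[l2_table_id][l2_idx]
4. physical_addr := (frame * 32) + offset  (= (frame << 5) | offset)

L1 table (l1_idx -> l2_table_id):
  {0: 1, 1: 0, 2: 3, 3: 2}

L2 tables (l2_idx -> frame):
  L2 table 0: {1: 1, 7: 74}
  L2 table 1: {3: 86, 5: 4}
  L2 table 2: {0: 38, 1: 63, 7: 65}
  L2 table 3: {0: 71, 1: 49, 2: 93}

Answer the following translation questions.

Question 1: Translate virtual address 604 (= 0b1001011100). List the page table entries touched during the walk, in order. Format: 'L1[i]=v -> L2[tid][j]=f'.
vaddr = 604 = 0b1001011100
Split: l1_idx=2, l2_idx=2, offset=28

Answer: L1[2]=3 -> L2[3][2]=93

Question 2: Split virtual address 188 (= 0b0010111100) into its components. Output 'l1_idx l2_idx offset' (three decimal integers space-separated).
Answer: 0 5 28

Derivation:
vaddr = 188 = 0b0010111100
  top 2 bits -> l1_idx = 0
  next 3 bits -> l2_idx = 5
  bottom 5 bits -> offset = 28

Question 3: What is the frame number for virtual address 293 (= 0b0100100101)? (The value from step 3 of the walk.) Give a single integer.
Answer: 1

Derivation:
vaddr = 293: l1_idx=1, l2_idx=1
L1[1] = 0; L2[0][1] = 1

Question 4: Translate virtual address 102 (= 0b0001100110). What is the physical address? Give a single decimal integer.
vaddr = 102 = 0b0001100110
Split: l1_idx=0, l2_idx=3, offset=6
L1[0] = 1
L2[1][3] = 86
paddr = 86 * 32 + 6 = 2758

Answer: 2758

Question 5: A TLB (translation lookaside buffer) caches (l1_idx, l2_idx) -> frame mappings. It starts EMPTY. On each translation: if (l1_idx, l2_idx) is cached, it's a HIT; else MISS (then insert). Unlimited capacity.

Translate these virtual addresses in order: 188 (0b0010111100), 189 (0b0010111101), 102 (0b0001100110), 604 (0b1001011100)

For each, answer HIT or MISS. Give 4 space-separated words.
vaddr=188: (0,5) not in TLB -> MISS, insert
vaddr=189: (0,5) in TLB -> HIT
vaddr=102: (0,3) not in TLB -> MISS, insert
vaddr=604: (2,2) not in TLB -> MISS, insert

Answer: MISS HIT MISS MISS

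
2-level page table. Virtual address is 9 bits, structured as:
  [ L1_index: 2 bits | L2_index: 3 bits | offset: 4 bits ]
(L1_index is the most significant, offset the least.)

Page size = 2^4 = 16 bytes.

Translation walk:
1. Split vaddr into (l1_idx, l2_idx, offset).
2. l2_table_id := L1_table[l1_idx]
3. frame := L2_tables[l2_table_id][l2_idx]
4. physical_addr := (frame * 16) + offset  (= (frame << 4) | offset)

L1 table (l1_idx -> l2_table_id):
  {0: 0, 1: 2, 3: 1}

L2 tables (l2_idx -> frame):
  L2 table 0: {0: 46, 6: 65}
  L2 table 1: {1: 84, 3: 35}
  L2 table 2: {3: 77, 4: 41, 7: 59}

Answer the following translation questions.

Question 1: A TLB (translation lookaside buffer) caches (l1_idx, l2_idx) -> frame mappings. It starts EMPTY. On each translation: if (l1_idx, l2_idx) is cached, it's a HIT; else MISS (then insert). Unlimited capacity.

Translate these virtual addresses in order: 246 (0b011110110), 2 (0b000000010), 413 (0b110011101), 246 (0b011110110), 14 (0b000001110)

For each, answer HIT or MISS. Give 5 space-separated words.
vaddr=246: (1,7) not in TLB -> MISS, insert
vaddr=2: (0,0) not in TLB -> MISS, insert
vaddr=413: (3,1) not in TLB -> MISS, insert
vaddr=246: (1,7) in TLB -> HIT
vaddr=14: (0,0) in TLB -> HIT

Answer: MISS MISS MISS HIT HIT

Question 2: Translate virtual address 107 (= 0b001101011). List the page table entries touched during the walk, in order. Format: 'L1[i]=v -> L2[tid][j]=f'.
Answer: L1[0]=0 -> L2[0][6]=65

Derivation:
vaddr = 107 = 0b001101011
Split: l1_idx=0, l2_idx=6, offset=11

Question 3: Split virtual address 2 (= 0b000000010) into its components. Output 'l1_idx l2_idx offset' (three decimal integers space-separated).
vaddr = 2 = 0b000000010
  top 2 bits -> l1_idx = 0
  next 3 bits -> l2_idx = 0
  bottom 4 bits -> offset = 2

Answer: 0 0 2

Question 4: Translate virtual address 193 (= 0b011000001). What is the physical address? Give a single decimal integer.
Answer: 657

Derivation:
vaddr = 193 = 0b011000001
Split: l1_idx=1, l2_idx=4, offset=1
L1[1] = 2
L2[2][4] = 41
paddr = 41 * 16 + 1 = 657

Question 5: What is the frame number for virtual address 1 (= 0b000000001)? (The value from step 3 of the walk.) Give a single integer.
Answer: 46

Derivation:
vaddr = 1: l1_idx=0, l2_idx=0
L1[0] = 0; L2[0][0] = 46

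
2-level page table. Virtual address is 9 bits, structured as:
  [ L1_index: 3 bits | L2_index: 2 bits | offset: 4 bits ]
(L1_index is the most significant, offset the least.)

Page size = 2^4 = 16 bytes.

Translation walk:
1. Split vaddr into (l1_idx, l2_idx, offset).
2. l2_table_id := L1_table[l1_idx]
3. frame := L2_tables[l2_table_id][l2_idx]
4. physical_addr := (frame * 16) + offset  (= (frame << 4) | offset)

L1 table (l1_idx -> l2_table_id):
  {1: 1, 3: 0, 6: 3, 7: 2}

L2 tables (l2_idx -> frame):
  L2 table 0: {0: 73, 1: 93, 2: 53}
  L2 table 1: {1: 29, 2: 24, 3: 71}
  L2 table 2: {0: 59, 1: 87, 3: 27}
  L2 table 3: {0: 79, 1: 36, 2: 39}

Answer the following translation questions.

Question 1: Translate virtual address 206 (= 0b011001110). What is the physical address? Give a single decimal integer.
vaddr = 206 = 0b011001110
Split: l1_idx=3, l2_idx=0, offset=14
L1[3] = 0
L2[0][0] = 73
paddr = 73 * 16 + 14 = 1182

Answer: 1182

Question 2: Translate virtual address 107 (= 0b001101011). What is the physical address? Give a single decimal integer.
Answer: 395

Derivation:
vaddr = 107 = 0b001101011
Split: l1_idx=1, l2_idx=2, offset=11
L1[1] = 1
L2[1][2] = 24
paddr = 24 * 16 + 11 = 395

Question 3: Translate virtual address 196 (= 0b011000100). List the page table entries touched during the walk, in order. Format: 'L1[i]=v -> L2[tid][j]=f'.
Answer: L1[3]=0 -> L2[0][0]=73

Derivation:
vaddr = 196 = 0b011000100
Split: l1_idx=3, l2_idx=0, offset=4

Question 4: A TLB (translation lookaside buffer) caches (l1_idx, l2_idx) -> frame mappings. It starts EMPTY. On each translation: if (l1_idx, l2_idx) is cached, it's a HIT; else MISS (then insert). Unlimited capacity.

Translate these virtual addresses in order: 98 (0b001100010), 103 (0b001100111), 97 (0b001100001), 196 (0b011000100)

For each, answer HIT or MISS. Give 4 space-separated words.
Answer: MISS HIT HIT MISS

Derivation:
vaddr=98: (1,2) not in TLB -> MISS, insert
vaddr=103: (1,2) in TLB -> HIT
vaddr=97: (1,2) in TLB -> HIT
vaddr=196: (3,0) not in TLB -> MISS, insert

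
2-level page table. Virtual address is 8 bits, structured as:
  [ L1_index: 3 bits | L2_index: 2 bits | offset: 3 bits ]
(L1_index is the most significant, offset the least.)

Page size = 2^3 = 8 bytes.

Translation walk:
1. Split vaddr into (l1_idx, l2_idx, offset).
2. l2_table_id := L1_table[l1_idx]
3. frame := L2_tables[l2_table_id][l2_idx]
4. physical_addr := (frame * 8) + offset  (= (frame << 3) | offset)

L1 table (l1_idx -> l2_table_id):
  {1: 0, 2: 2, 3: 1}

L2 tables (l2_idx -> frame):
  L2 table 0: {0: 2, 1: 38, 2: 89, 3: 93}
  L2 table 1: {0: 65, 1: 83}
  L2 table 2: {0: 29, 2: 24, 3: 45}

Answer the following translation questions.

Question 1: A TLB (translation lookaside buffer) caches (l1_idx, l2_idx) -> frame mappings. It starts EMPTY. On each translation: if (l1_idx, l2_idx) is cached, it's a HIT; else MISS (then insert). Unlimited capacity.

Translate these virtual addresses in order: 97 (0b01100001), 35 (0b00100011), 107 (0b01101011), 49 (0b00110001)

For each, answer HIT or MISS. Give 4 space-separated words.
vaddr=97: (3,0) not in TLB -> MISS, insert
vaddr=35: (1,0) not in TLB -> MISS, insert
vaddr=107: (3,1) not in TLB -> MISS, insert
vaddr=49: (1,2) not in TLB -> MISS, insert

Answer: MISS MISS MISS MISS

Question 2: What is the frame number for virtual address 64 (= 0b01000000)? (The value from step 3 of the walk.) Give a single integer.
Answer: 29

Derivation:
vaddr = 64: l1_idx=2, l2_idx=0
L1[2] = 2; L2[2][0] = 29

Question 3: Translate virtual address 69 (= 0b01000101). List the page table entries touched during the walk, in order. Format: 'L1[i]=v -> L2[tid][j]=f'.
Answer: L1[2]=2 -> L2[2][0]=29

Derivation:
vaddr = 69 = 0b01000101
Split: l1_idx=2, l2_idx=0, offset=5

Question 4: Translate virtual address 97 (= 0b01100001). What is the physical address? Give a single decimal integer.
vaddr = 97 = 0b01100001
Split: l1_idx=3, l2_idx=0, offset=1
L1[3] = 1
L2[1][0] = 65
paddr = 65 * 8 + 1 = 521

Answer: 521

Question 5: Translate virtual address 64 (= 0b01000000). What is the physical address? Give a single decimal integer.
vaddr = 64 = 0b01000000
Split: l1_idx=2, l2_idx=0, offset=0
L1[2] = 2
L2[2][0] = 29
paddr = 29 * 8 + 0 = 232

Answer: 232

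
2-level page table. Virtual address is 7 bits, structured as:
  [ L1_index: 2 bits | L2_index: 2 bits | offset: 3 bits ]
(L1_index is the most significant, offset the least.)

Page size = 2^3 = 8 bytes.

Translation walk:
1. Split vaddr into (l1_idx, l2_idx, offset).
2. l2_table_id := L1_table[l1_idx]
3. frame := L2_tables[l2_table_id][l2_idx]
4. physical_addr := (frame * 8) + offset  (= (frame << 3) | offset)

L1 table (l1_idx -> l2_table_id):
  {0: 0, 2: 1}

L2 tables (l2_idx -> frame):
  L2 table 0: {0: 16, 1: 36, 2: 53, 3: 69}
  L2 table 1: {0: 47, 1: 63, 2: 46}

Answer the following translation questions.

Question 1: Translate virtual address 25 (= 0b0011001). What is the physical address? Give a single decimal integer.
Answer: 553

Derivation:
vaddr = 25 = 0b0011001
Split: l1_idx=0, l2_idx=3, offset=1
L1[0] = 0
L2[0][3] = 69
paddr = 69 * 8 + 1 = 553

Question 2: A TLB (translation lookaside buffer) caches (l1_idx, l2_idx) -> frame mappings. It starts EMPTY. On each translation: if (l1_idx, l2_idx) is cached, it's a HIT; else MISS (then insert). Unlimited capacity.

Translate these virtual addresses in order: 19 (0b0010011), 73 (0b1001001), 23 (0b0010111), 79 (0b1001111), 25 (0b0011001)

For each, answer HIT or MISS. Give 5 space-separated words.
vaddr=19: (0,2) not in TLB -> MISS, insert
vaddr=73: (2,1) not in TLB -> MISS, insert
vaddr=23: (0,2) in TLB -> HIT
vaddr=79: (2,1) in TLB -> HIT
vaddr=25: (0,3) not in TLB -> MISS, insert

Answer: MISS MISS HIT HIT MISS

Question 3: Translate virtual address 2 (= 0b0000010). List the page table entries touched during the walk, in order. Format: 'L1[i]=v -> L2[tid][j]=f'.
vaddr = 2 = 0b0000010
Split: l1_idx=0, l2_idx=0, offset=2

Answer: L1[0]=0 -> L2[0][0]=16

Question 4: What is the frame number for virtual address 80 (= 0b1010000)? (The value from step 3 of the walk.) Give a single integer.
vaddr = 80: l1_idx=2, l2_idx=2
L1[2] = 1; L2[1][2] = 46

Answer: 46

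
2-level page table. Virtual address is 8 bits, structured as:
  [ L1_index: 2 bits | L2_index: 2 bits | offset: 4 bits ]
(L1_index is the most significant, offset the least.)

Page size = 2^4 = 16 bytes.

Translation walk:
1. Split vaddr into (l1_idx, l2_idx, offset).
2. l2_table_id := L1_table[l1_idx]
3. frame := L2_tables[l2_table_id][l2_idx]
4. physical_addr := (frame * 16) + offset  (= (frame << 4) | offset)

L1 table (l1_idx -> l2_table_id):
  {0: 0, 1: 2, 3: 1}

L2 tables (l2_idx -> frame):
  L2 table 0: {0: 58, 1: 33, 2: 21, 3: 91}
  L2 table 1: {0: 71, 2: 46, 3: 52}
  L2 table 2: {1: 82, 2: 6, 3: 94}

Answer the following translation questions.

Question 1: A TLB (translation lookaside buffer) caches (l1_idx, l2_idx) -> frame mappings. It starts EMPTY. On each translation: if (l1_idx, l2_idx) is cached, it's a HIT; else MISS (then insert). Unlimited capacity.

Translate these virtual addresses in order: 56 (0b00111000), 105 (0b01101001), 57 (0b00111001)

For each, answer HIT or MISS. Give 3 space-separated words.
vaddr=56: (0,3) not in TLB -> MISS, insert
vaddr=105: (1,2) not in TLB -> MISS, insert
vaddr=57: (0,3) in TLB -> HIT

Answer: MISS MISS HIT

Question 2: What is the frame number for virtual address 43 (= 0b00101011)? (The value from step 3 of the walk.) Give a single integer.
Answer: 21

Derivation:
vaddr = 43: l1_idx=0, l2_idx=2
L1[0] = 0; L2[0][2] = 21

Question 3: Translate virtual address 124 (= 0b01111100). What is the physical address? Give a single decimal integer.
vaddr = 124 = 0b01111100
Split: l1_idx=1, l2_idx=3, offset=12
L1[1] = 2
L2[2][3] = 94
paddr = 94 * 16 + 12 = 1516

Answer: 1516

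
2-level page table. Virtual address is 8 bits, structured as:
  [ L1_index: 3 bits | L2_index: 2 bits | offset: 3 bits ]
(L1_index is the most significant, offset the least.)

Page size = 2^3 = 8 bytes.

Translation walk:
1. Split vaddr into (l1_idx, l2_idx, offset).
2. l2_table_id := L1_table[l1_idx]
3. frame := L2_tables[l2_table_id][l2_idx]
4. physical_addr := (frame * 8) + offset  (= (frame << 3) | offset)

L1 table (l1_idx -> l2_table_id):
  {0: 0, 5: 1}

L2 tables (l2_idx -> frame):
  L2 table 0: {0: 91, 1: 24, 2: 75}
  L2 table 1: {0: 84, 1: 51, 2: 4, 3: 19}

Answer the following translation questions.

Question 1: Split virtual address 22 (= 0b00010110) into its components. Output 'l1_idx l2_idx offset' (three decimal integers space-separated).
vaddr = 22 = 0b00010110
  top 3 bits -> l1_idx = 0
  next 2 bits -> l2_idx = 2
  bottom 3 bits -> offset = 6

Answer: 0 2 6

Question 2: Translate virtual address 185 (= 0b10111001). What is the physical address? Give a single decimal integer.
vaddr = 185 = 0b10111001
Split: l1_idx=5, l2_idx=3, offset=1
L1[5] = 1
L2[1][3] = 19
paddr = 19 * 8 + 1 = 153

Answer: 153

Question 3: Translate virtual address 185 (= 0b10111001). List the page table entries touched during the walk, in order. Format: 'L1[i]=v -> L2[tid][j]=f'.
vaddr = 185 = 0b10111001
Split: l1_idx=5, l2_idx=3, offset=1

Answer: L1[5]=1 -> L2[1][3]=19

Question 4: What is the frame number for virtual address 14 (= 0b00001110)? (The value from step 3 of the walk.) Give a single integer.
vaddr = 14: l1_idx=0, l2_idx=1
L1[0] = 0; L2[0][1] = 24

Answer: 24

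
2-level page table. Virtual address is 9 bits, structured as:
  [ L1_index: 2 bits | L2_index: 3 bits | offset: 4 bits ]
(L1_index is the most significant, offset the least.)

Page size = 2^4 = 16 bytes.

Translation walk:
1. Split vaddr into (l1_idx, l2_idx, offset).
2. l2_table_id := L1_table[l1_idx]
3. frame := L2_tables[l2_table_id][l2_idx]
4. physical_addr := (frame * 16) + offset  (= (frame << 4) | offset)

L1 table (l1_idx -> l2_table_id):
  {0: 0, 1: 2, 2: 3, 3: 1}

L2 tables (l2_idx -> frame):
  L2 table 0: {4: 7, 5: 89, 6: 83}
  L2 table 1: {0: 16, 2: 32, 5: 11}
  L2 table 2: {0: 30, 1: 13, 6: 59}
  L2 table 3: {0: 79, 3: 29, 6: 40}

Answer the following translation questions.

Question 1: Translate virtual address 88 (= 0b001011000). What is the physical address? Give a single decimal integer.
vaddr = 88 = 0b001011000
Split: l1_idx=0, l2_idx=5, offset=8
L1[0] = 0
L2[0][5] = 89
paddr = 89 * 16 + 8 = 1432

Answer: 1432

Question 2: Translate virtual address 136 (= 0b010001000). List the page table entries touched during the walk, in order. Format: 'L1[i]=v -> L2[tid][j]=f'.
vaddr = 136 = 0b010001000
Split: l1_idx=1, l2_idx=0, offset=8

Answer: L1[1]=2 -> L2[2][0]=30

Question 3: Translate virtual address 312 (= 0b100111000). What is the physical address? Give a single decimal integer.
Answer: 472

Derivation:
vaddr = 312 = 0b100111000
Split: l1_idx=2, l2_idx=3, offset=8
L1[2] = 3
L2[3][3] = 29
paddr = 29 * 16 + 8 = 472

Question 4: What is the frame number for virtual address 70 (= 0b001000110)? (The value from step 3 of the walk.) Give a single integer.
vaddr = 70: l1_idx=0, l2_idx=4
L1[0] = 0; L2[0][4] = 7

Answer: 7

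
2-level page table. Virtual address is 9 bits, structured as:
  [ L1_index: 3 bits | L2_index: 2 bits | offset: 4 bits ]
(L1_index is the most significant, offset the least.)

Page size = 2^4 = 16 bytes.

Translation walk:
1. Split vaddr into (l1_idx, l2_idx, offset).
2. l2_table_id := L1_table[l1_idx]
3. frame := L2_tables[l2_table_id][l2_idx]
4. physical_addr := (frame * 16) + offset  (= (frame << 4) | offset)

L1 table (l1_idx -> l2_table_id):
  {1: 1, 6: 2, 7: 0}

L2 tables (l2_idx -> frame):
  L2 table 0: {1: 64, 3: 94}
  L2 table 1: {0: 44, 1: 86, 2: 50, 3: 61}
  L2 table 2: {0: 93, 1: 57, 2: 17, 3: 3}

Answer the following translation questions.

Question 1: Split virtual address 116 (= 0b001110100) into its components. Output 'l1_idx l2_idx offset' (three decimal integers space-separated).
Answer: 1 3 4

Derivation:
vaddr = 116 = 0b001110100
  top 3 bits -> l1_idx = 1
  next 2 bits -> l2_idx = 3
  bottom 4 bits -> offset = 4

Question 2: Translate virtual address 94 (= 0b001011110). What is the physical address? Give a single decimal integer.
Answer: 1390

Derivation:
vaddr = 94 = 0b001011110
Split: l1_idx=1, l2_idx=1, offset=14
L1[1] = 1
L2[1][1] = 86
paddr = 86 * 16 + 14 = 1390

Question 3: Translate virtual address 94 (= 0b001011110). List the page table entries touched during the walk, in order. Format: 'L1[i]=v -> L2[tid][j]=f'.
Answer: L1[1]=1 -> L2[1][1]=86

Derivation:
vaddr = 94 = 0b001011110
Split: l1_idx=1, l2_idx=1, offset=14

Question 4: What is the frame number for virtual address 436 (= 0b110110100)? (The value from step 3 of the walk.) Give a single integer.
vaddr = 436: l1_idx=6, l2_idx=3
L1[6] = 2; L2[2][3] = 3

Answer: 3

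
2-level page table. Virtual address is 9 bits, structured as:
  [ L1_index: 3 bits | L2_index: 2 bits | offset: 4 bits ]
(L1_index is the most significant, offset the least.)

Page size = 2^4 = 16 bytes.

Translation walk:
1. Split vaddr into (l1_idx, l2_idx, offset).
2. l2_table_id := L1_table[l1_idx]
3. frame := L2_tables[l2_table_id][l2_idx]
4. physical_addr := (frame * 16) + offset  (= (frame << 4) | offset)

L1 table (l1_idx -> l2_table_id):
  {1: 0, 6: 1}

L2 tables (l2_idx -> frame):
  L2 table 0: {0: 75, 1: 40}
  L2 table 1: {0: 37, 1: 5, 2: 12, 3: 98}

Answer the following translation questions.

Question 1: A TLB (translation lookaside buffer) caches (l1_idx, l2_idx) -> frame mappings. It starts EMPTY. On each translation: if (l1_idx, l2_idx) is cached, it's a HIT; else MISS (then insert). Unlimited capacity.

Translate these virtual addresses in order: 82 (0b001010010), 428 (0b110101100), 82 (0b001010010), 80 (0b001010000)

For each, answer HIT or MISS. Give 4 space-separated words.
Answer: MISS MISS HIT HIT

Derivation:
vaddr=82: (1,1) not in TLB -> MISS, insert
vaddr=428: (6,2) not in TLB -> MISS, insert
vaddr=82: (1,1) in TLB -> HIT
vaddr=80: (1,1) in TLB -> HIT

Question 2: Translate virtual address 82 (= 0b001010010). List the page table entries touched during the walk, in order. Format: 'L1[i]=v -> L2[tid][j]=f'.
Answer: L1[1]=0 -> L2[0][1]=40

Derivation:
vaddr = 82 = 0b001010010
Split: l1_idx=1, l2_idx=1, offset=2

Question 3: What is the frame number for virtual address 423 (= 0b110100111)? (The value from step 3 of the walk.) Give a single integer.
Answer: 12

Derivation:
vaddr = 423: l1_idx=6, l2_idx=2
L1[6] = 1; L2[1][2] = 12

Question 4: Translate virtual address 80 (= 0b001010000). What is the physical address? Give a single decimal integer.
vaddr = 80 = 0b001010000
Split: l1_idx=1, l2_idx=1, offset=0
L1[1] = 0
L2[0][1] = 40
paddr = 40 * 16 + 0 = 640

Answer: 640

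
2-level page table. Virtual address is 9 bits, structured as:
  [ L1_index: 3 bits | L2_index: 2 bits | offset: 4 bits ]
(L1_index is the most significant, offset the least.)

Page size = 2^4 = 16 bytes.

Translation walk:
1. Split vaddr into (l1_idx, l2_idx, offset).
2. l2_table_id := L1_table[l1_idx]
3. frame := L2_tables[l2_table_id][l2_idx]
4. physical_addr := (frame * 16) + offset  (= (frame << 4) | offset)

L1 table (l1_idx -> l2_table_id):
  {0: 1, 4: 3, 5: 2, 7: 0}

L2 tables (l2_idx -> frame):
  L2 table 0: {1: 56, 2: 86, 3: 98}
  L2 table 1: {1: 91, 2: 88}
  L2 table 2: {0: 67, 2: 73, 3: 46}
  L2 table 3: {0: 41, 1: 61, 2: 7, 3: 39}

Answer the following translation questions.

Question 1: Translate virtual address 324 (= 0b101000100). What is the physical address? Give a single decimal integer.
Answer: 1076

Derivation:
vaddr = 324 = 0b101000100
Split: l1_idx=5, l2_idx=0, offset=4
L1[5] = 2
L2[2][0] = 67
paddr = 67 * 16 + 4 = 1076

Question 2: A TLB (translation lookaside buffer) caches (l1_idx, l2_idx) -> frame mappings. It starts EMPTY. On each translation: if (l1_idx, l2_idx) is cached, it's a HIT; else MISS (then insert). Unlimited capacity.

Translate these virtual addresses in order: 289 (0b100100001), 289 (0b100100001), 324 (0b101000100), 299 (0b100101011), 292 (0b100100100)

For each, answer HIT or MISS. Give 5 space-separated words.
vaddr=289: (4,2) not in TLB -> MISS, insert
vaddr=289: (4,2) in TLB -> HIT
vaddr=324: (5,0) not in TLB -> MISS, insert
vaddr=299: (4,2) in TLB -> HIT
vaddr=292: (4,2) in TLB -> HIT

Answer: MISS HIT MISS HIT HIT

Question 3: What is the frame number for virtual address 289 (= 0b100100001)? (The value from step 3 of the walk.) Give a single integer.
Answer: 7

Derivation:
vaddr = 289: l1_idx=4, l2_idx=2
L1[4] = 3; L2[3][2] = 7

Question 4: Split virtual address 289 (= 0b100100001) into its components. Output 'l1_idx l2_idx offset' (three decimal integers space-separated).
Answer: 4 2 1

Derivation:
vaddr = 289 = 0b100100001
  top 3 bits -> l1_idx = 4
  next 2 bits -> l2_idx = 2
  bottom 4 bits -> offset = 1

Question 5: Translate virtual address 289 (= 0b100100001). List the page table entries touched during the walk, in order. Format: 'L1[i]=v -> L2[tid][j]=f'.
vaddr = 289 = 0b100100001
Split: l1_idx=4, l2_idx=2, offset=1

Answer: L1[4]=3 -> L2[3][2]=7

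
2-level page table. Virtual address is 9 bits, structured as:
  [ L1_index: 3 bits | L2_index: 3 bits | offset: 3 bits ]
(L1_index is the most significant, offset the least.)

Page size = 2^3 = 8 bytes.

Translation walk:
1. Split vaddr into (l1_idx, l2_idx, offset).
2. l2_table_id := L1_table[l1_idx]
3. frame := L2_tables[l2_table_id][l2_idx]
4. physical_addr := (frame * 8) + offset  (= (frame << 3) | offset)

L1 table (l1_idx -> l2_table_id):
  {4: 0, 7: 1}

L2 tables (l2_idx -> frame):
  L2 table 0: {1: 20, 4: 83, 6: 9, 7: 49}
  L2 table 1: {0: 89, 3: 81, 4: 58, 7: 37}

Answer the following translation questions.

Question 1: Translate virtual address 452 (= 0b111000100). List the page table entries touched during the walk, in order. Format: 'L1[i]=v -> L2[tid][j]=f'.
Answer: L1[7]=1 -> L2[1][0]=89

Derivation:
vaddr = 452 = 0b111000100
Split: l1_idx=7, l2_idx=0, offset=4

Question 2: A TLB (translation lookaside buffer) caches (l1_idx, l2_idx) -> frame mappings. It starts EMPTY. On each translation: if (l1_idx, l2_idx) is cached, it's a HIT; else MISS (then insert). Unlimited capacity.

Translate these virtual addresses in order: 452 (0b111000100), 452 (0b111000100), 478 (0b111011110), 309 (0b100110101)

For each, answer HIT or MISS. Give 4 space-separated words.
vaddr=452: (7,0) not in TLB -> MISS, insert
vaddr=452: (7,0) in TLB -> HIT
vaddr=478: (7,3) not in TLB -> MISS, insert
vaddr=309: (4,6) not in TLB -> MISS, insert

Answer: MISS HIT MISS MISS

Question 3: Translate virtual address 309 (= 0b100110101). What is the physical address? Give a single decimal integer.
vaddr = 309 = 0b100110101
Split: l1_idx=4, l2_idx=6, offset=5
L1[4] = 0
L2[0][6] = 9
paddr = 9 * 8 + 5 = 77

Answer: 77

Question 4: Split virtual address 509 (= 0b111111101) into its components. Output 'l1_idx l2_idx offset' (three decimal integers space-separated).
Answer: 7 7 5

Derivation:
vaddr = 509 = 0b111111101
  top 3 bits -> l1_idx = 7
  next 3 bits -> l2_idx = 7
  bottom 3 bits -> offset = 5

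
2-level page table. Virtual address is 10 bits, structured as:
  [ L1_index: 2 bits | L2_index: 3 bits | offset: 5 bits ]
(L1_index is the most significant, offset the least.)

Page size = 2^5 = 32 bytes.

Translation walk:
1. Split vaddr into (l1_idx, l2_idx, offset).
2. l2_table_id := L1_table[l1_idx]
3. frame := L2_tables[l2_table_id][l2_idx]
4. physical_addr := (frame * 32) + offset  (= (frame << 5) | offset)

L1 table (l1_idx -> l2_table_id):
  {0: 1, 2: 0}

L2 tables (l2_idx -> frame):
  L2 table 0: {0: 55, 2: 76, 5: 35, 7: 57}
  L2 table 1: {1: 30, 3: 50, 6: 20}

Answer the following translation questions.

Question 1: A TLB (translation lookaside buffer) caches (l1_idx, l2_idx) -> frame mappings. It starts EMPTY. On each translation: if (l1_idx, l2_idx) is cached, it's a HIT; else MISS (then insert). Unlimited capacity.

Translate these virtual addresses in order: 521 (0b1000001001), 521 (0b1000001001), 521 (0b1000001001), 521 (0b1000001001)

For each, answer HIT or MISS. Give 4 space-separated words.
vaddr=521: (2,0) not in TLB -> MISS, insert
vaddr=521: (2,0) in TLB -> HIT
vaddr=521: (2,0) in TLB -> HIT
vaddr=521: (2,0) in TLB -> HIT

Answer: MISS HIT HIT HIT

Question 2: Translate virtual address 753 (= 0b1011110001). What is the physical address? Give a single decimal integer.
vaddr = 753 = 0b1011110001
Split: l1_idx=2, l2_idx=7, offset=17
L1[2] = 0
L2[0][7] = 57
paddr = 57 * 32 + 17 = 1841

Answer: 1841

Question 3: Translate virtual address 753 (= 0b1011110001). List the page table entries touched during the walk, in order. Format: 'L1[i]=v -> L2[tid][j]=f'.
Answer: L1[2]=0 -> L2[0][7]=57

Derivation:
vaddr = 753 = 0b1011110001
Split: l1_idx=2, l2_idx=7, offset=17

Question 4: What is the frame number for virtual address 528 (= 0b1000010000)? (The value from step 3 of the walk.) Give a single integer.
Answer: 55

Derivation:
vaddr = 528: l1_idx=2, l2_idx=0
L1[2] = 0; L2[0][0] = 55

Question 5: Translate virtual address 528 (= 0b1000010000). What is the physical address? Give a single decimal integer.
Answer: 1776

Derivation:
vaddr = 528 = 0b1000010000
Split: l1_idx=2, l2_idx=0, offset=16
L1[2] = 0
L2[0][0] = 55
paddr = 55 * 32 + 16 = 1776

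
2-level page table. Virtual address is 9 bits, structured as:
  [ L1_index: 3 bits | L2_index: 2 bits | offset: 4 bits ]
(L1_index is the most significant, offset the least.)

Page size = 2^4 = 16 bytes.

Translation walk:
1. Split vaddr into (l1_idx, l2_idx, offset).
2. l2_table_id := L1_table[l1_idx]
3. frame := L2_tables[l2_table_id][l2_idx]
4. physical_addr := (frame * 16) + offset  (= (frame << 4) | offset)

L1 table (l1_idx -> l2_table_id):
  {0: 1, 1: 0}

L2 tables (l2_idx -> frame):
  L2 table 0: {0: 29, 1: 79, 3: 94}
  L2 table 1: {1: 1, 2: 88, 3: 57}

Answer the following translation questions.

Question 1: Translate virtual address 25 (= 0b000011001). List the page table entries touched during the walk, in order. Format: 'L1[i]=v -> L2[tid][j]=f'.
Answer: L1[0]=1 -> L2[1][1]=1

Derivation:
vaddr = 25 = 0b000011001
Split: l1_idx=0, l2_idx=1, offset=9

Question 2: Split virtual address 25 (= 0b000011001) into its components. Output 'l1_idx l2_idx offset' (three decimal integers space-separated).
Answer: 0 1 9

Derivation:
vaddr = 25 = 0b000011001
  top 3 bits -> l1_idx = 0
  next 2 bits -> l2_idx = 1
  bottom 4 bits -> offset = 9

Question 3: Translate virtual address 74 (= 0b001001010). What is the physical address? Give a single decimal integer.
Answer: 474

Derivation:
vaddr = 74 = 0b001001010
Split: l1_idx=1, l2_idx=0, offset=10
L1[1] = 0
L2[0][0] = 29
paddr = 29 * 16 + 10 = 474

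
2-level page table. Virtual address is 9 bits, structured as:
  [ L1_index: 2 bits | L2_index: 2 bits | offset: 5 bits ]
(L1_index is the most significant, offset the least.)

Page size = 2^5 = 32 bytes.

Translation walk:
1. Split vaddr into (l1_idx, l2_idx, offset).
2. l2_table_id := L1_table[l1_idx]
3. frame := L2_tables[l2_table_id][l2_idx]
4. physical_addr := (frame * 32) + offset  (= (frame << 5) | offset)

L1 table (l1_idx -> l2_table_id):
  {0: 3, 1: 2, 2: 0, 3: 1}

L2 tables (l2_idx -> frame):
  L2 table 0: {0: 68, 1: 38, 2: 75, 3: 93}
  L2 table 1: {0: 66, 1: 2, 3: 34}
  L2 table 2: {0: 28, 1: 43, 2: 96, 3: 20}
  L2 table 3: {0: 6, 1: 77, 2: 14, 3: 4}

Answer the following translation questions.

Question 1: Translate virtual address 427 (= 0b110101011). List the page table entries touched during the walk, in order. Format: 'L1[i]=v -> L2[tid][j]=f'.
Answer: L1[3]=1 -> L2[1][1]=2

Derivation:
vaddr = 427 = 0b110101011
Split: l1_idx=3, l2_idx=1, offset=11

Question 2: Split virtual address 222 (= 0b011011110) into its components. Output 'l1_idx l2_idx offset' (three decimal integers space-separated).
vaddr = 222 = 0b011011110
  top 2 bits -> l1_idx = 1
  next 2 bits -> l2_idx = 2
  bottom 5 bits -> offset = 30

Answer: 1 2 30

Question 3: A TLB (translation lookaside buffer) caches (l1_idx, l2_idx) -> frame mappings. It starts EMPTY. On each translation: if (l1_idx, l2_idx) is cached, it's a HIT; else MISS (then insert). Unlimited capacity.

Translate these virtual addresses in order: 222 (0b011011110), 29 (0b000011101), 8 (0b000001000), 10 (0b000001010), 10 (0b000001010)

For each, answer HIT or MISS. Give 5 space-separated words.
Answer: MISS MISS HIT HIT HIT

Derivation:
vaddr=222: (1,2) not in TLB -> MISS, insert
vaddr=29: (0,0) not in TLB -> MISS, insert
vaddr=8: (0,0) in TLB -> HIT
vaddr=10: (0,0) in TLB -> HIT
vaddr=10: (0,0) in TLB -> HIT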